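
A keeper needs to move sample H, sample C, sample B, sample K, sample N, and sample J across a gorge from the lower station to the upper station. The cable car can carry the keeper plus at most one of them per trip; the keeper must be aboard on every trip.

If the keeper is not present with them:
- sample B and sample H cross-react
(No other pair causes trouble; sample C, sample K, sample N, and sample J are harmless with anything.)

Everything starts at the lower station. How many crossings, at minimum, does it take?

Counting alone: the keeper can take at most 1 across per trip to the upper station, so moving all 6 needs at least 6 loaded trips out, with a return between consecutive ones — at least 11 crossings.
The plan below uses exactly 11 crossings, so it is optimal:
1. Keeper goes to the upper station with sample H.
2. Keeper goes back to the lower station alone.
3. Keeper goes to the upper station with sample C.
4. Keeper goes back to the lower station alone.
5. Keeper goes to the upper station with sample K.
6. Keeper goes back to the lower station alone.
7. Keeper goes to the upper station with sample N.
8. Keeper goes back to the lower station alone.
9. Keeper goes to the upper station with sample J.
10. Keeper goes back to the lower station alone.
11. Keeper goes to the upper station with sample B.

11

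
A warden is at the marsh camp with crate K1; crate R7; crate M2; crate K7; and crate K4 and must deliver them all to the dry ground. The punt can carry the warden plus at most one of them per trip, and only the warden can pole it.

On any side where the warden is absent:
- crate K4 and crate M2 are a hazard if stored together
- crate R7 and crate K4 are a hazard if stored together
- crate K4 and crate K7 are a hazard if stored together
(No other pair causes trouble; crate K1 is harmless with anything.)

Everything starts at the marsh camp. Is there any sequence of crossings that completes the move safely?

Following every safe sequence of crossings from the start, the most of the 5 that can be at the dry ground as the punt arrives there on crossings 1, 3, 5 is 1, 2, 3 respectively; the best ever achieved is 3 of 5.
From crossing 7 on, no configuration arises that was not already reachable earlier: only 18 distinct safe configurations (who is on which side, and where the punt is) can ever be reached, none of them has everyone across, and every continuation just revisits them. So no valid plan exists.

No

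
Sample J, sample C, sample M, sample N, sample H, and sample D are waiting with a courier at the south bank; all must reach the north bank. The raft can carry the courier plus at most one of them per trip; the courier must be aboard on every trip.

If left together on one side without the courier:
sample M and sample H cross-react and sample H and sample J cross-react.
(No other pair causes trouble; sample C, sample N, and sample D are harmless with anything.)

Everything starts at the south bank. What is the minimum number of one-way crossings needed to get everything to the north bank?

Counting alone: the courier can take at most 1 across per trip to the north bank, so moving all 6 needs at least 6 loaded trips out, with a return between consecutive ones — at least 11 crossings.
The safety rule pushes this higher. Following every safe sequence of crossings, the most of the 6 that can be at the north bank as the raft arrives there on crossing 11 is 5 — never all 6.
So no plan with fewer than 13 crossings exists, and this one achieves 13:
1. Courier goes to the north bank with sample H.  [the south bank: sample C, sample D, sample J, sample M, sample N | the north bank: sample H]
2. Courier goes back to the south bank alone.  [the south bank: sample C, sample D, sample J, sample M, sample N | the north bank: sample H]
3. Courier goes to the north bank with sample J.  [the south bank: sample C, sample D, sample M, sample N | the north bank: sample H, sample J]
4. Courier goes back to the south bank with sample H.  [the south bank: sample C, sample D, sample H, sample M, sample N | the north bank: sample J]
5. Courier goes to the north bank with sample M.  [the south bank: sample C, sample D, sample H, sample N | the north bank: sample J, sample M]
6. Courier goes back to the south bank alone.  [the south bank: sample C, sample D, sample H, sample N | the north bank: sample J, sample M]
7. Courier goes to the north bank with sample C.  [the south bank: sample D, sample H, sample N | the north bank: sample C, sample J, sample M]
8. Courier goes back to the south bank alone.  [the south bank: sample D, sample H, sample N | the north bank: sample C, sample J, sample M]
9. Courier goes to the north bank with sample N.  [the south bank: sample D, sample H | the north bank: sample C, sample J, sample M, sample N]
10. Courier goes back to the south bank alone.  [the south bank: sample D, sample H | the north bank: sample C, sample J, sample M, sample N]
11. Courier goes to the north bank with sample D.  [the south bank: sample H | the north bank: sample C, sample D, sample J, sample M, sample N]
12. Courier goes back to the south bank alone.  [the south bank: sample H | the north bank: sample C, sample D, sample J, sample M, sample N]
13. Courier goes to the north bank with sample H.  [the south bank: — | the north bank: sample C, sample D, sample H, sample J, sample M, sample N]

13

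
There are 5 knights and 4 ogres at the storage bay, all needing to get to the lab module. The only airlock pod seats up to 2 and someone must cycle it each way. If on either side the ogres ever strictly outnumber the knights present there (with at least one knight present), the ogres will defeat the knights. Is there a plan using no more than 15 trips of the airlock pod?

Yes — this plan uses 15 crossings (≤ 15):
1. 2 ogres → the lab module.  (the storage bay: 5K 2O; the lab module: 0K 2O)
2. 1 ogre ← the storage bay.  (the storage bay: 5K 3O; the lab module: 0K 1O)
3. 2 ogres → the lab module.  (the storage bay: 5K 1O; the lab module: 0K 3O)
4. 1 ogre ← the storage bay.  (the storage bay: 5K 2O; the lab module: 0K 2O)
5. 2 knights → the lab module.  (the storage bay: 3K 2O; the lab module: 2K 2O)
6. 1 ogre ← the storage bay.  (the storage bay: 3K 3O; the lab module: 2K 1O)
7. 1 knight and 1 ogre → the lab module.  (the storage bay: 2K 2O; the lab module: 3K 2O)
8. 1 knight ← the storage bay.  (the storage bay: 3K 2O; the lab module: 2K 2O)
9. 1 knight and 1 ogre → the lab module.  (the storage bay: 2K 1O; the lab module: 3K 3O)
10. 1 ogre ← the storage bay.  (the storage bay: 2K 2O; the lab module: 3K 2O)
11. 1 knight and 1 ogre → the lab module.  (the storage bay: 1K 1O; the lab module: 4K 3O)
12. 1 knight ← the storage bay.  (the storage bay: 2K 1O; the lab module: 3K 3O)
13. 1 knight and 1 ogre → the lab module.  (the storage bay: 1K 0O; the lab module: 4K 4O)
14. 1 ogre ← the storage bay.  (the storage bay: 1K 1O; the lab module: 4K 3O)
15. 1 knight and 1 ogre → the lab module.  (the storage bay: 0K 0O; the lab module: 5K 4O)

Yes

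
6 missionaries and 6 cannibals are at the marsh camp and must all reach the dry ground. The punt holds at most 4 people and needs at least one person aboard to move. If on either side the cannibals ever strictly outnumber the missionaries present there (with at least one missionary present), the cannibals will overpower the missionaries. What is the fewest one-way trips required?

Counting alone: each trip to the dry ground takes at most 4 across and each return brings at least 1 back, so after t trips out (and t−1 returns) at most 4t − (t−1) of the 12 are across; that first reaches 12 at t = 4, so at least 7 crossings are needed.
The safety rule pushes this higher. Following every safe sequence of crossings, the most of the 12 that can be at the dry ground as the punt arrives there on crossing 7 is 11 — never all 12.
So no plan with fewer than 9 crossings exists, and this one achieves 9:
1. 2 cannibals → the dry ground.  (the marsh camp: 6M 4C; the dry ground: 0M 2C)
2. 1 cannibal ← the marsh camp.  (the marsh camp: 6M 5C; the dry ground: 0M 1C)
3. 4 cannibals → the dry ground.  (the marsh camp: 6M 1C; the dry ground: 0M 5C)
4. 1 cannibal ← the marsh camp.  (the marsh camp: 6M 2C; the dry ground: 0M 4C)
5. 4 missionaries → the dry ground.  (the marsh camp: 2M 2C; the dry ground: 4M 4C)
6. 1 missionary and 1 cannibal ← the marsh camp.  (the marsh camp: 3M 3C; the dry ground: 3M 3C)
7. 2 missionaries and 2 cannibals → the dry ground.  (the marsh camp: 1M 1C; the dry ground: 5M 5C)
8. 1 missionary and 1 cannibal ← the marsh camp.  (the marsh camp: 2M 2C; the dry ground: 4M 4C)
9. 2 missionaries and 2 cannibals → the dry ground.  (the marsh camp: 0M 0C; the dry ground: 6M 6C)

9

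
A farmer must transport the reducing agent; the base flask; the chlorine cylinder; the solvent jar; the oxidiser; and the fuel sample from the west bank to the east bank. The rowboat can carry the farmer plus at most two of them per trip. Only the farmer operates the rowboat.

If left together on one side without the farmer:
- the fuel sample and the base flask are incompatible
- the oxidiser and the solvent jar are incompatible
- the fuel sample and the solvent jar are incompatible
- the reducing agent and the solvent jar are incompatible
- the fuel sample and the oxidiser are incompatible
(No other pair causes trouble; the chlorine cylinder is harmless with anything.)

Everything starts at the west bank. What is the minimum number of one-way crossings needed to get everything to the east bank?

Counting alone: the farmer can take at most 2 across per trip to the east bank, so moving all 6 needs at least 3 loaded trips out, with a return between consecutive ones — at least 5 crossings.
The safety rule pushes this higher. Following every safe sequence of crossings, the most of the 6 that can be at the east bank as the rowboat arrives there on crossings 5, 7 is 4, 5 respectively — never all 6.
So no plan with fewer than 9 crossings exists, and this one achieves 9:
1. Farmer goes to the east bank with the fuel sample and the solvent jar.  [the west bank: the base flask, the chlorine cylinder, the oxidiser, the reducing agent | the east bank: the fuel sample, the solvent jar]
2. Farmer goes back to the west bank with the solvent jar.  [the west bank: the base flask, the chlorine cylinder, the oxidiser, the reducing agent, the solvent jar | the east bank: the fuel sample]
3. Farmer goes to the east bank with the reducing agent and the solvent jar.  [the west bank: the base flask, the chlorine cylinder, the oxidiser | the east bank: the fuel sample, the reducing agent, the solvent jar]
4. Farmer goes back to the west bank with the solvent jar.  [the west bank: the base flask, the chlorine cylinder, the oxidiser, the solvent jar | the east bank: the fuel sample, the reducing agent]
5. Farmer goes to the east bank with the base flask and the oxidiser.  [the west bank: the chlorine cylinder, the solvent jar | the east bank: the base flask, the fuel sample, the oxidiser, the reducing agent]
6. Farmer goes back to the west bank with the fuel sample.  [the west bank: the chlorine cylinder, the fuel sample, the solvent jar | the east bank: the base flask, the oxidiser, the reducing agent]
7. Farmer goes to the east bank with the chlorine cylinder and the solvent jar.  [the west bank: the fuel sample | the east bank: the base flask, the chlorine cylinder, the oxidiser, the reducing agent, the solvent jar]
8. Farmer goes back to the west bank with the solvent jar.  [the west bank: the fuel sample, the solvent jar | the east bank: the base flask, the chlorine cylinder, the oxidiser, the reducing agent]
9. Farmer goes to the east bank with the fuel sample and the solvent jar.  [the west bank: — | the east bank: the base flask, the chlorine cylinder, the fuel sample, the oxidiser, the reducing agent, the solvent jar]

9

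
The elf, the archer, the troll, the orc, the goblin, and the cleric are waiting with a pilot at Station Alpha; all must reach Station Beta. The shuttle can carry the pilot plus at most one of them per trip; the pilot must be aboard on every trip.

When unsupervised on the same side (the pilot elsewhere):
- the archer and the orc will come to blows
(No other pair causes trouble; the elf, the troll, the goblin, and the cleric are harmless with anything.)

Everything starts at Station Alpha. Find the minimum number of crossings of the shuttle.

Counting alone: the pilot can take at most 1 across per trip to Station Beta, so moving all 6 needs at least 6 loaded trips out, with a return between consecutive ones — at least 11 crossings.
The plan below uses exactly 11 crossings, so it is optimal:
1. Pilot goes to Station Beta with the archer.
2. Pilot goes back to Station Alpha alone.
3. Pilot goes to Station Beta with the elf.
4. Pilot goes back to Station Alpha alone.
5. Pilot goes to Station Beta with the troll.
6. Pilot goes back to Station Alpha alone.
7. Pilot goes to Station Beta with the goblin.
8. Pilot goes back to Station Alpha alone.
9. Pilot goes to Station Beta with the cleric.
10. Pilot goes back to Station Alpha alone.
11. Pilot goes to Station Beta with the orc.

11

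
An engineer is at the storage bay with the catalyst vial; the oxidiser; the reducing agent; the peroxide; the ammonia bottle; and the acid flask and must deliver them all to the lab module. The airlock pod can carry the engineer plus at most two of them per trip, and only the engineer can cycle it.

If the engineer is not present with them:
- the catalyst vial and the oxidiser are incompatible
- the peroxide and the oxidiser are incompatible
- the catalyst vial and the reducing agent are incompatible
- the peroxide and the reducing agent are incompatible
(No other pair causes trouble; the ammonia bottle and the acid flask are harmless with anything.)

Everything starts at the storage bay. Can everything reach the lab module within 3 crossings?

No

Counting alone: the engineer can take at most 2 across per trip to the lab module, so moving all 6 needs at least 3 loaded trips out, with a return between consecutive ones — at least 5 crossings.
Since 3 < 5, 3 crossings cannot be enough. (The shortest complete plan in fact takes 5:)
1. Engineer goes to the lab module with the catalyst vial and the peroxide.  [the storage bay: the acid flask, the ammonia bottle, the oxidiser, the reducing agent | the lab module: the catalyst vial, the peroxide]
2. Engineer goes back to the storage bay alone.  [the storage bay: the acid flask, the ammonia bottle, the oxidiser, the reducing agent | the lab module: the catalyst vial, the peroxide]
3. Engineer goes to the lab module with the acid flask and the ammonia bottle.  [the storage bay: the oxidiser, the reducing agent | the lab module: the acid flask, the ammonia bottle, the catalyst vial, the peroxide]
4. Engineer goes back to the storage bay alone.  [the storage bay: the oxidiser, the reducing agent | the lab module: the acid flask, the ammonia bottle, the catalyst vial, the peroxide]
5. Engineer goes to the lab module with the oxidiser and the reducing agent.  [the storage bay: — | the lab module: the acid flask, the ammonia bottle, the catalyst vial, the oxidiser, the peroxide, the reducing agent]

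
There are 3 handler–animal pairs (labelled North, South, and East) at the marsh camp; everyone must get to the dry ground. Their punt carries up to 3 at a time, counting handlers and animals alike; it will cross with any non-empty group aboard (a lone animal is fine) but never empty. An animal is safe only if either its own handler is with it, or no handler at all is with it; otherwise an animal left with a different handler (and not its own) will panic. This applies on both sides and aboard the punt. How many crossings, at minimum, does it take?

5

Counting alone: each trip to the dry ground takes at most 3 across and each return brings at least 1 back, so after t trips out (and t−1 returns) at most 3t − (t−1) of the 6 are across; that first reaches 6 at t = 3, so at least 5 crossings are needed.
The plan below uses exactly 5 crossings, so it is optimal:
1. animal North and handler North cross → the dry ground.
2. handler North crosses ← the marsh camp.
3. handler East, handler North, and handler South cross → the dry ground.
4. animal North crosses ← the marsh camp.
5. animal East, animal North, and animal South cross → the dry ground.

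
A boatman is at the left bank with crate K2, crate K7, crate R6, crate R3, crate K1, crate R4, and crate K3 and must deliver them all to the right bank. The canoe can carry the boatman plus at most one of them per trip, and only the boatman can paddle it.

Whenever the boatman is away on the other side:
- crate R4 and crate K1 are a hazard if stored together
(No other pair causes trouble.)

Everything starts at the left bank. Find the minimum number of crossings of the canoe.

13

Counting alone: the boatman can take at most 1 across per trip to the right bank, so moving all 7 needs at least 7 loaded trips out, with a return between consecutive ones — at least 13 crossings.
The plan below uses exactly 13 crossings, so it is optimal:
1. Boatman goes to the right bank with crate K1.  [the left bank: crate K2, crate K3, crate K7, crate R3, crate R4, crate R6 | the right bank: crate K1]
2. Boatman goes back to the left bank alone.  [the left bank: crate K2, crate K3, crate K7, crate R3, crate R4, crate R6 | the right bank: crate K1]
3. Boatman goes to the right bank with crate K2.  [the left bank: crate K3, crate K7, crate R3, crate R4, crate R6 | the right bank: crate K1, crate K2]
4. Boatman goes back to the left bank alone.  [the left bank: crate K3, crate K7, crate R3, crate R4, crate R6 | the right bank: crate K1, crate K2]
5. Boatman goes to the right bank with crate K7.  [the left bank: crate K3, crate R3, crate R4, crate R6 | the right bank: crate K1, crate K2, crate K7]
6. Boatman goes back to the left bank alone.  [the left bank: crate K3, crate R3, crate R4, crate R6 | the right bank: crate K1, crate K2, crate K7]
7. Boatman goes to the right bank with crate R6.  [the left bank: crate K3, crate R3, crate R4 | the right bank: crate K1, crate K2, crate K7, crate R6]
8. Boatman goes back to the left bank alone.  [the left bank: crate K3, crate R3, crate R4 | the right bank: crate K1, crate K2, crate K7, crate R6]
9. Boatman goes to the right bank with crate R3.  [the left bank: crate K3, crate R4 | the right bank: crate K1, crate K2, crate K7, crate R3, crate R6]
10. Boatman goes back to the left bank alone.  [the left bank: crate K3, crate R4 | the right bank: crate K1, crate K2, crate K7, crate R3, crate R6]
11. Boatman goes to the right bank with crate K3.  [the left bank: crate R4 | the right bank: crate K1, crate K2, crate K3, crate K7, crate R3, crate R6]
12. Boatman goes back to the left bank alone.  [the left bank: crate R4 | the right bank: crate K1, crate K2, crate K3, crate K7, crate R3, crate R6]
13. Boatman goes to the right bank with crate R4.  [the left bank: — | the right bank: crate K1, crate K2, crate K3, crate K7, crate R3, crate R4, crate R6]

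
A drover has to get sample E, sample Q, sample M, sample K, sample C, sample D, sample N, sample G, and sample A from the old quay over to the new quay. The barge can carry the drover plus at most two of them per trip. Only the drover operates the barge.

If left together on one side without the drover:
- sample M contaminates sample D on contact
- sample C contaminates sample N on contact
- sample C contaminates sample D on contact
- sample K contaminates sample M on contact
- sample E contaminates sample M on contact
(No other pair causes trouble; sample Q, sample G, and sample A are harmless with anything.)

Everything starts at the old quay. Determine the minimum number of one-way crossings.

Counting alone: the drover can take at most 2 across per trip to the new quay, so moving all 9 needs at least 5 loaded trips out, with a return between consecutive ones — at least 9 crossings.
The safety rule pushes this higher. Following every safe sequence of crossings, the most of the 9 that can be at the new quay as the barge arrives there on crossing 9 is 8 — never all 9.
So no plan with fewer than 11 crossings exists, and this one achieves 11:
1. Drover goes to the new quay with sample C and sample M.  [the old quay: sample A, sample D, sample E, sample G, sample K, sample N, sample Q | the new quay: sample C, sample M]
2. Drover goes back to the old quay alone.  [the old quay: sample A, sample D, sample E, sample G, sample K, sample N, sample Q | the new quay: sample C, sample M]
3. Drover goes to the new quay with sample E.  [the old quay: sample A, sample D, sample G, sample K, sample N, sample Q | the new quay: sample C, sample E, sample M]
4. Drover goes back to the old quay with sample M.  [the old quay: sample A, sample D, sample G, sample K, sample M, sample N, sample Q | the new quay: sample C, sample E]
5. Drover goes to the new quay with sample D and sample K.  [the old quay: sample A, sample G, sample M, sample N, sample Q | the new quay: sample C, sample D, sample E, sample K]
6. Drover goes back to the old quay with sample C.  [the old quay: sample A, sample C, sample G, sample M, sample N, sample Q | the new quay: sample D, sample E, sample K]
7. Drover goes to the new quay with sample N and sample Q.  [the old quay: sample A, sample C, sample G, sample M | the new quay: sample D, sample E, sample K, sample N, sample Q]
8. Drover goes back to the old quay alone.  [the old quay: sample A, sample C, sample G, sample M | the new quay: sample D, sample E, sample K, sample N, sample Q]
9. Drover goes to the new quay with sample A and sample G.  [the old quay: sample C, sample M | the new quay: sample A, sample D, sample E, sample G, sample K, sample N, sample Q]
10. Drover goes back to the old quay alone.  [the old quay: sample C, sample M | the new quay: sample A, sample D, sample E, sample G, sample K, sample N, sample Q]
11. Drover goes to the new quay with sample C and sample M.  [the old quay: — | the new quay: sample A, sample C, sample D, sample E, sample G, sample K, sample M, sample N, sample Q]

11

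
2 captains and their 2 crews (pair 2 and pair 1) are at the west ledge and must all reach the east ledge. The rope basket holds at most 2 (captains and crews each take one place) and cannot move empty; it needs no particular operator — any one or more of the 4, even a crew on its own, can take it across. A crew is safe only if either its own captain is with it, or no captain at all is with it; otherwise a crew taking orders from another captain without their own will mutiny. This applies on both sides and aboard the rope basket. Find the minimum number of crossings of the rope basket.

5

Counting alone: each trip to the east ledge takes at most 2 across and each return brings at least 1 back, so after t trips out (and t−1 returns) at most 2t − (t−1) of the 4 are across; that first reaches 4 at t = 3, so at least 5 crossings are needed.
The plan below uses exactly 5 crossings, so it is optimal:
1. captain 2 and crew 2 cross → the east ledge.
2. captain 2 crosses ← the west ledge.
3. captain 1 and captain 2 cross → the east ledge.
4. captain 1 crosses ← the west ledge.
5. captain 1 and crew 1 cross → the east ledge.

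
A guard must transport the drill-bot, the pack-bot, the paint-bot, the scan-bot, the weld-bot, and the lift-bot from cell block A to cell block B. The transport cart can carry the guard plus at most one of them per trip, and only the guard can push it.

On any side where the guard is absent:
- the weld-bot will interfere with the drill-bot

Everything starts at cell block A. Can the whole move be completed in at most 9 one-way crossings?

Counting alone: the guard can take at most 1 across per trip to cell block B, so moving all 6 needs at least 6 loaded trips out, with a return between consecutive ones — at least 11 crossings.
Since 9 < 11, 9 crossings cannot be enough. (The shortest complete plan in fact takes 11:)
1. Guard goes to cell block B with the drill-bot.
2. Guard goes back to cell block A alone.
3. Guard goes to cell block B with the pack-bot.
4. Guard goes back to cell block A alone.
5. Guard goes to cell block B with the paint-bot.
6. Guard goes back to cell block A alone.
7. Guard goes to cell block B with the scan-bot.
8. Guard goes back to cell block A alone.
9. Guard goes to cell block B with the lift-bot.
10. Guard goes back to cell block A alone.
11. Guard goes to cell block B with the weld-bot.

No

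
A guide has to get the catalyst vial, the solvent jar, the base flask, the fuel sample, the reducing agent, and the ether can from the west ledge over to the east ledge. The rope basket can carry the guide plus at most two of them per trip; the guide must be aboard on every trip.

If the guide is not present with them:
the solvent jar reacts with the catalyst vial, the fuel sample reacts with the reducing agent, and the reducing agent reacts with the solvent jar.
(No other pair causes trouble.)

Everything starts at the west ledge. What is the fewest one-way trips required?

5

Counting alone: the guide can take at most 2 across per trip to the east ledge, so moving all 6 needs at least 3 loaded trips out, with a return between consecutive ones — at least 5 crossings.
The plan below uses exactly 5 crossings, so it is optimal:
1. Guide goes to the east ledge with the catalyst vial and the reducing agent.  [the west ledge: the base flask, the ether can, the fuel sample, the solvent jar | the east ledge: the catalyst vial, the reducing agent]
2. Guide goes back to the west ledge alone.  [the west ledge: the base flask, the ether can, the fuel sample, the solvent jar | the east ledge: the catalyst vial, the reducing agent]
3. Guide goes to the east ledge with the base flask and the ether can.  [the west ledge: the fuel sample, the solvent jar | the east ledge: the base flask, the catalyst vial, the ether can, the reducing agent]
4. Guide goes back to the west ledge alone.  [the west ledge: the fuel sample, the solvent jar | the east ledge: the base flask, the catalyst vial, the ether can, the reducing agent]
5. Guide goes to the east ledge with the fuel sample and the solvent jar.  [the west ledge: — | the east ledge: the base flask, the catalyst vial, the ether can, the fuel sample, the reducing agent, the solvent jar]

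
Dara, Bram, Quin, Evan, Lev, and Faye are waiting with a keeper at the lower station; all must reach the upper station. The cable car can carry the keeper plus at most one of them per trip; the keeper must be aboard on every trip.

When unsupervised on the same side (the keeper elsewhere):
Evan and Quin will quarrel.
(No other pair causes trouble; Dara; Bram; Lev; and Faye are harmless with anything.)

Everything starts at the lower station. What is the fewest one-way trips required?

11

Counting alone: the keeper can take at most 1 across per trip to the upper station, so moving all 6 needs at least 6 loaded trips out, with a return between consecutive ones — at least 11 crossings.
The plan below uses exactly 11 crossings, so it is optimal:
1. Keeper goes to the upper station with Quin.
2. Keeper goes back to the lower station alone.
3. Keeper goes to the upper station with Dara.
4. Keeper goes back to the lower station alone.
5. Keeper goes to the upper station with Bram.
6. Keeper goes back to the lower station alone.
7. Keeper goes to the upper station with Lev.
8. Keeper goes back to the lower station alone.
9. Keeper goes to the upper station with Faye.
10. Keeper goes back to the lower station alone.
11. Keeper goes to the upper station with Evan.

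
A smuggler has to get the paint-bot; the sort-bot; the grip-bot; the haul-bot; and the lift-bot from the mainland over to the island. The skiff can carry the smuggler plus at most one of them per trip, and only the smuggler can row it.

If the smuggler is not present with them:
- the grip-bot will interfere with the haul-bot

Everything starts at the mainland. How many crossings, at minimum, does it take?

9

Counting alone: the smuggler can take at most 1 across per trip to the island, so moving all 5 needs at least 5 loaded trips out, with a return between consecutive ones — at least 9 crossings.
The plan below uses exactly 9 crossings, so it is optimal:
1. Smuggler goes to the island with the grip-bot.  [the mainland: the haul-bot, the lift-bot, the paint-bot, the sort-bot | the island: the grip-bot]
2. Smuggler goes back to the mainland alone.  [the mainland: the haul-bot, the lift-bot, the paint-bot, the sort-bot | the island: the grip-bot]
3. Smuggler goes to the island with the paint-bot.  [the mainland: the haul-bot, the lift-bot, the sort-bot | the island: the grip-bot, the paint-bot]
4. Smuggler goes back to the mainland alone.  [the mainland: the haul-bot, the lift-bot, the sort-bot | the island: the grip-bot, the paint-bot]
5. Smuggler goes to the island with the sort-bot.  [the mainland: the haul-bot, the lift-bot | the island: the grip-bot, the paint-bot, the sort-bot]
6. Smuggler goes back to the mainland alone.  [the mainland: the haul-bot, the lift-bot | the island: the grip-bot, the paint-bot, the sort-bot]
7. Smuggler goes to the island with the lift-bot.  [the mainland: the haul-bot | the island: the grip-bot, the lift-bot, the paint-bot, the sort-bot]
8. Smuggler goes back to the mainland alone.  [the mainland: the haul-bot | the island: the grip-bot, the lift-bot, the paint-bot, the sort-bot]
9. Smuggler goes to the island with the haul-bot.  [the mainland: — | the island: the grip-bot, the haul-bot, the lift-bot, the paint-bot, the sort-bot]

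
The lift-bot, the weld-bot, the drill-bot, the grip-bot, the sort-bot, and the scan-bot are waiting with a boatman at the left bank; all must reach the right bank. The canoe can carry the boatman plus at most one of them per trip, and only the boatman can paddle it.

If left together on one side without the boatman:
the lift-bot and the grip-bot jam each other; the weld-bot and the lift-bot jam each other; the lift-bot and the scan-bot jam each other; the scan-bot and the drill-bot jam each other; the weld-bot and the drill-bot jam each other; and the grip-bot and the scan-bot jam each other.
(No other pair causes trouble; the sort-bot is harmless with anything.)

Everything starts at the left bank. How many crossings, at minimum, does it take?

Whatever the first load, the items left behind include a forbidden pair without the boatman. No opening move is safe, so no plan exists.

impossible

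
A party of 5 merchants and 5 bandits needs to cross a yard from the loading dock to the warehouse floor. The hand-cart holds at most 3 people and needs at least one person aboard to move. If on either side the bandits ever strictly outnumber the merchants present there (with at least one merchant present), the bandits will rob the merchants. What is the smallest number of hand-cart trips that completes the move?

Counting alone: each trip to the warehouse floor takes at most 3 across and each return brings at least 1 back, so after t trips out (and t−1 returns) at most 3t − (t−1) of the 10 are across; that first reaches 10 at t = 5, so at least 9 crossings are needed.
The safety rule pushes this higher. Following every safe sequence of crossings, the most of the 10 that can be at the warehouse floor as the hand-cart arrives there on crossing 9 is 9 — never all 10.
So no plan with fewer than 11 crossings exists, and this one achieves 11:
1. 2 bandits → the warehouse floor.  (the loading dock: 5M 3B; the warehouse floor: 0M 2B)
2. 1 bandit ← the loading dock.  (the loading dock: 5M 4B; the warehouse floor: 0M 1B)
3. 3 bandits → the warehouse floor.  (the loading dock: 5M 1B; the warehouse floor: 0M 4B)
4. 1 bandit ← the loading dock.  (the loading dock: 5M 2B; the warehouse floor: 0M 3B)
5. 3 merchants → the warehouse floor.  (the loading dock: 2M 2B; the warehouse floor: 3M 3B)
6. 1 merchant and 1 bandit ← the loading dock.  (the loading dock: 3M 3B; the warehouse floor: 2M 2B)
7. 3 merchants → the warehouse floor.  (the loading dock: 0M 3B; the warehouse floor: 5M 2B)
8. 1 bandit ← the loading dock.  (the loading dock: 0M 4B; the warehouse floor: 5M 1B)
9. 2 bandits → the warehouse floor.  (the loading dock: 0M 2B; the warehouse floor: 5M 3B)
10. 1 bandit ← the loading dock.  (the loading dock: 0M 3B; the warehouse floor: 5M 2B)
11. 3 bandits → the warehouse floor.  (the loading dock: 0M 0B; the warehouse floor: 5M 5B)

11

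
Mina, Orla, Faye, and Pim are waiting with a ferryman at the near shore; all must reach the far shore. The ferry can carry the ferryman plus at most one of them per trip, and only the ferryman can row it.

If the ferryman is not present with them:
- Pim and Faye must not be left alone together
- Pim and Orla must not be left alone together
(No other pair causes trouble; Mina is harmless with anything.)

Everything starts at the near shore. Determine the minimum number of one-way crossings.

9

Counting alone: the ferryman can take at most 1 across per trip to the far shore, so moving all 4 needs at least 4 loaded trips out, with a return between consecutive ones — at least 7 crossings.
The safety rule pushes this higher. Following every safe sequence of crossings, the most of the 4 that can be at the far shore as the ferry arrives there on crossing 7 is 3 — never all 4.
So no plan with fewer than 9 crossings exists, and this one achieves 9:
1. Ferryman goes to the far shore with Pim.  [the near shore: Faye, Mina, Orla | the far shore: Pim]
2. Ferryman goes back to the near shore alone.  [the near shore: Faye, Mina, Orla | the far shore: Pim]
3. Ferryman goes to the far shore with Mina.  [the near shore: Faye, Orla | the far shore: Mina, Pim]
4. Ferryman goes back to the near shore alone.  [the near shore: Faye, Orla | the far shore: Mina, Pim]
5. Ferryman goes to the far shore with Orla.  [the near shore: Faye | the far shore: Mina, Orla, Pim]
6. Ferryman goes back to the near shore with Pim.  [the near shore: Faye, Pim | the far shore: Mina, Orla]
7. Ferryman goes to the far shore with Faye.  [the near shore: Pim | the far shore: Faye, Mina, Orla]
8. Ferryman goes back to the near shore alone.  [the near shore: Pim | the far shore: Faye, Mina, Orla]
9. Ferryman goes to the far shore with Pim.  [the near shore: — | the far shore: Faye, Mina, Orla, Pim]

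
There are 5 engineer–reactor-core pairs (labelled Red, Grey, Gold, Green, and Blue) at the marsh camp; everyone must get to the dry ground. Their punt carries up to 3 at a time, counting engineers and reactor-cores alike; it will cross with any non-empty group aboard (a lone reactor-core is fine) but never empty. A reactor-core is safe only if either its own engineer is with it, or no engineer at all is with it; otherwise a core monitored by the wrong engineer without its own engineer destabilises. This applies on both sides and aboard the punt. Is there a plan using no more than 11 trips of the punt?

Yes

Yes — this plan uses 11 crossings (≤ 11):
1. engineer Red and reactor-core Red cross → the dry ground.
2. engineer Red crosses ← the marsh camp.
3. reactor-core Gold, reactor-core Green, and reactor-core Grey cross → the dry ground.
4. reactor-core Red crosses ← the marsh camp.
5. engineer Gold, engineer Green, and engineer Grey cross → the dry ground.
6. engineer Grey and reactor-core Grey cross ← the marsh camp.
7. engineer Blue, engineer Grey, and engineer Red cross → the dry ground.
8. reactor-core Gold crosses ← the marsh camp.
9. reactor-core Grey and reactor-core Red cross → the dry ground.
10. reactor-core Red crosses ← the marsh camp.
11. reactor-core Blue, reactor-core Gold, and reactor-core Red cross → the dry ground.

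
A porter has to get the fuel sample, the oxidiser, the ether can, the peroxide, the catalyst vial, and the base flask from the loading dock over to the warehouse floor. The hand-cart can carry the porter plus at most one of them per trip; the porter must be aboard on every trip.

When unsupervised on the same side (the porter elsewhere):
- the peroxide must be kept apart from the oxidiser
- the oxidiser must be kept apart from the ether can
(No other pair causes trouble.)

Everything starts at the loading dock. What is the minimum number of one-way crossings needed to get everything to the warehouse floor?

Counting alone: the porter can take at most 1 across per trip to the warehouse floor, so moving all 6 needs at least 6 loaded trips out, with a return between consecutive ones — at least 11 crossings.
The safety rule pushes this higher. Following every safe sequence of crossings, the most of the 6 that can be at the warehouse floor as the hand-cart arrives there on crossing 11 is 5 — never all 6.
So no plan with fewer than 13 crossings exists, and this one achieves 13:
1. Porter goes to the warehouse floor with the oxidiser.
2. Porter goes back to the loading dock alone.
3. Porter goes to the warehouse floor with the fuel sample.
4. Porter goes back to the loading dock alone.
5. Porter goes to the warehouse floor with the ether can.
6. Porter goes back to the loading dock with the oxidiser.
7. Porter goes to the warehouse floor with the peroxide.
8. Porter goes back to the loading dock alone.
9. Porter goes to the warehouse floor with the catalyst vial.
10. Porter goes back to the loading dock alone.
11. Porter goes to the warehouse floor with the base flask.
12. Porter goes back to the loading dock alone.
13. Porter goes to the warehouse floor with the oxidiser.

13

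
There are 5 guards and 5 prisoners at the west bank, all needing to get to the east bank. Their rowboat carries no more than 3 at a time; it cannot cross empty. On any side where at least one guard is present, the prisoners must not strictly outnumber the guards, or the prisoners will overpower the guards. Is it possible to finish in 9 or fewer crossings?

Counting alone: each trip to the east bank takes at most 3 across and each return brings at least 1 back, so after t trips out (and t−1 returns) at most 3t − (t−1) of the 10 are across; that first reaches 10 at t = 5, so at least 9 crossings are needed.
The safety rule pushes this higher. Following every safe sequence of crossings, the most of the 10 that can be at the east bank as the rowboat arrives there on crossing 9 is 9 — never all 10.
So the move cannot be finished within 9 crossings. (The shortest complete plan takes 11:)
1. 2 prisoners → the east bank.  (the west bank: 5G 3P; the east bank: 0G 2P)
2. 1 prisoner ← the west bank.  (the west bank: 5G 4P; the east bank: 0G 1P)
3. 3 prisoners → the east bank.  (the west bank: 5G 1P; the east bank: 0G 4P)
4. 1 prisoner ← the west bank.  (the west bank: 5G 2P; the east bank: 0G 3P)
5. 3 guards → the east bank.  (the west bank: 2G 2P; the east bank: 3G 3P)
6. 1 guard and 1 prisoner ← the west bank.  (the west bank: 3G 3P; the east bank: 2G 2P)
7. 3 guards → the east bank.  (the west bank: 0G 3P; the east bank: 5G 2P)
8. 1 prisoner ← the west bank.  (the west bank: 0G 4P; the east bank: 5G 1P)
9. 2 prisoners → the east bank.  (the west bank: 0G 2P; the east bank: 5G 3P)
10. 1 prisoner ← the west bank.  (the west bank: 0G 3P; the east bank: 5G 2P)
11. 3 prisoners → the east bank.  (the west bank: 0G 0P; the east bank: 5G 5P)

No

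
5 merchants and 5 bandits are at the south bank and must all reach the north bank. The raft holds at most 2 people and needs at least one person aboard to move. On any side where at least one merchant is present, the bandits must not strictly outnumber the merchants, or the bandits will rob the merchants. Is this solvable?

No

Following every safe sequence of crossings from the start, the most of the 10 that can be at the north bank as the raft arrives there on crossings 1, 3, 5, 7 is 2, 3, 4, 5 respectively; the best ever achieved is 5 of 10.
From crossing 9 on, no configuration arises that was not already reachable earlier: only 13 distinct safe configurations (who is on which side, and where the raft is) can ever be reached, none of them has everyone across, and every continuation just revisits them. They are: 0 merchants + 0 bandits across (raft back at the start); 0 merchants + 1 bandit across (raft there); 0 merchants + 1 bandit across (raft back at the start); 0 merchants + 2 bandits across (raft there); 0 merchants + 2 bandits across (raft back at the start); 0 merchants + 3 bandits across (raft there); 0 merchants + 3 bandits across (raft back at the start); 0 merchants + 4 bandits across (raft there); 0 merchants + 4 bandits across (raft back at the start); 0 merchants + 5 bandits across (raft there); 1 merchant + 1 bandit across (raft there); 1 merchant + 1 bandit across (raft back at the start); 2 merchants + 2 bandits across (raft there). So no valid plan exists.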